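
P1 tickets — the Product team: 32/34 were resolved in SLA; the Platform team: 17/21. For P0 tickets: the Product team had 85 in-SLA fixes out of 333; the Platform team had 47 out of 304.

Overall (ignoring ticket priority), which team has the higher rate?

P1: the Product team 32/34 = 94.1%, the Platform team 17/21 = 81.0% → the Product team
P0: the Product team 85/333 = 25.5%, the Platform team 47/304 = 15.5% → the Product team
Overall: the Product team 117/367 = 31.9%, the Platform team 64/325 = 19.7% → the Product team

the Product team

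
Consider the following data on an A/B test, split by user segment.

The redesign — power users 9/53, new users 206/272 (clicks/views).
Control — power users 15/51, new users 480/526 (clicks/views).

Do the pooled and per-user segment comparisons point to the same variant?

Yes

Power users: the redesign 9/53 = 17.0%, Control 15/51 = 29.4% → Control
New users: the redesign 206/272 = 75.7%, Control 480/526 = 91.3% → Control
Overall: the redesign 215/325 = 66.2%, Control 495/577 = 85.8% → Control
Control wins overall and in every user group — no reversal.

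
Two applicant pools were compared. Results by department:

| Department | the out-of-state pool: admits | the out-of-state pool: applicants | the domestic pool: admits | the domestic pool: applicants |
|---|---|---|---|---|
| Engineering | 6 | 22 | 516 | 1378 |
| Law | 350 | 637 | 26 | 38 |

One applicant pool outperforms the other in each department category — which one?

the domestic pool

Engineering: the out-of-state pool 6/22 = 27.3%, the domestic pool 516/1378 = 37.4% → the domestic pool
Law: the out-of-state pool 350/637 = 54.9%, the domestic pool 26/38 = 68.4% → the domestic pool
The domestic pool has the higher rate in both groups.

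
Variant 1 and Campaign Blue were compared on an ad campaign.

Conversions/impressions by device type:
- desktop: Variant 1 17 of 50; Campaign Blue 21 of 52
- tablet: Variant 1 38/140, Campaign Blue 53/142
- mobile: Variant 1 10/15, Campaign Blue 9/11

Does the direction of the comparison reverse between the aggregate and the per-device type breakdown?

No

Desktop: Variant 1 17/50 = 34.0%, Campaign Blue 21/52 = 40.4% → Campaign Blue
Tablet: Variant 1 38/140 = 27.1%, Campaign Blue 53/142 = 37.3% → Campaign Blue
Mobile: Variant 1 10/15 = 66.7%, Campaign Blue 9/11 = 81.8% → Campaign Blue
Overall: Variant 1 65/205 = 31.7%, Campaign Blue 83/205 = 40.5% → Campaign Blue
Campaign Blue wins overall and in every device group — no reversal.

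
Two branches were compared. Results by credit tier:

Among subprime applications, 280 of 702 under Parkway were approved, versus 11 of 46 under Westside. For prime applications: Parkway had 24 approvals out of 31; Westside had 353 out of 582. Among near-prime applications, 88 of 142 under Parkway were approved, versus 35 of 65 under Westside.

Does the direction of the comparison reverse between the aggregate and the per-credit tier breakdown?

Subprime: Parkway 280/702 = 39.9%, Westside 11/46 = 23.9% → Parkway
Prime: Parkway 24/31 = 77.4%, Westside 353/582 = 60.7% → Parkway
Near-prime: Parkway 88/142 = 62.0%, Westside 35/65 = 53.8% → Parkway
Overall: Parkway 392/875 = 44.8%, Westside 399/693 = 57.6% → Westside
Parkway wins each credit group but Westside wins overall — the comparison reverses. Parkway's applications skew toward subprime, which has a lower base rate.

Yes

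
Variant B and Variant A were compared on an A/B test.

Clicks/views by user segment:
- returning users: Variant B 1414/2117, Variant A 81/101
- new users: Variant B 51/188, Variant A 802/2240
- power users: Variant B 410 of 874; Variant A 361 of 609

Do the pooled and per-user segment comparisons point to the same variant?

Returning users: Variant B 1414/2117 = 66.8%, Variant A 81/101 = 80.2% → Variant A
New users: Variant B 51/188 = 27.1%, Variant A 802/2240 = 35.8% → Variant A
Power users: Variant B 410/874 = 46.9%, Variant A 361/609 = 59.3% → Variant A
Overall: Variant B 1875/3179 = 59.0%, Variant A 1244/2950 = 42.2% → Variant B
Variant A wins each user group but Variant B wins overall — the comparison reverses. Variant A's views skew toward new users, which has a lower base rate.

No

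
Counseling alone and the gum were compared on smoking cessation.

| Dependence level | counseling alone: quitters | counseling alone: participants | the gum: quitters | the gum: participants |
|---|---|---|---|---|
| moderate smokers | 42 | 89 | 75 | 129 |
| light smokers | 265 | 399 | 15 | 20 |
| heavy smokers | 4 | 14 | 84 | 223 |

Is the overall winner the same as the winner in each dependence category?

No

Moderate smokers: counseling alone 42/89 = 47.2%, the gum 75/129 = 58.1% → the gum
Light smokers: counseling alone 265/399 = 66.4%, the gum 15/20 = 75.0% → the gum
Heavy smokers: counseling alone 4/14 = 28.6%, the gum 84/223 = 37.7% → the gum
Overall: counseling alone 311/502 = 62.0%, the gum 174/372 = 46.8% → counseling alone
The gum wins each dependence group but counseling alone wins overall — the comparison reverses. The gum's participants skew toward heavy smokers, which has a lower base rate.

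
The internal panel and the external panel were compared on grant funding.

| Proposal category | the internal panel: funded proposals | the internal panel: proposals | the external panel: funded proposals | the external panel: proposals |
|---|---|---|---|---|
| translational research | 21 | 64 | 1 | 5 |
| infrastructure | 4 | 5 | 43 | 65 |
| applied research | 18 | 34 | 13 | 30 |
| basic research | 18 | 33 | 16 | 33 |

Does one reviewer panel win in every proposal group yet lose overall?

Yes

Translational research: the internal panel 21/64 = 32.8%, the external panel 1/5 = 20.0% → the internal panel
Infrastructure: the internal panel 4/5 = 80.0%, the external panel 43/65 = 66.2% → the internal panel
Applied research: the internal panel 18/34 = 52.9%, the external panel 13/30 = 43.3% → the internal panel
Basic research: the internal panel 18/33 = 54.5%, the external panel 16/33 = 48.5% → the internal panel
Overall: the internal panel 61/136 = 44.9%, the external panel 73/133 = 54.9% → the external panel
The internal panel wins each proposal group but the external panel wins overall — the comparison reverses. The internal panel's proposals skew toward translational research, which has a lower base rate.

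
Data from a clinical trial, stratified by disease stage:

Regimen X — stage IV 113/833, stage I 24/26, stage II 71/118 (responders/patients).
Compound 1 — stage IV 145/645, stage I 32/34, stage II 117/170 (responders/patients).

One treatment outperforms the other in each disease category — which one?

Stage IV: Regimen X 113/833 = 13.6%, Compound 1 145/645 = 22.5% → Compound 1
Stage I: Regimen X 24/26 = 92.3%, Compound 1 32/34 = 94.1% → Compound 1
Stage II: Regimen X 71/118 = 60.2%, Compound 1 117/170 = 68.8% → Compound 1
Compound 1 has the higher rate in all 3 groups.

Compound 1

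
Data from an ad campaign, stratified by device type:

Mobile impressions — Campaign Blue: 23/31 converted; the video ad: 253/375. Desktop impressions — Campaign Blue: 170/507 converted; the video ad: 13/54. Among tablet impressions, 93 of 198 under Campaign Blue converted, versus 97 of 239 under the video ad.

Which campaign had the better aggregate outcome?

the video ad

Mobile: Campaign Blue 23/31 = 74.2%, the video ad 253/375 = 67.5% → Campaign Blue
Desktop: Campaign Blue 170/507 = 33.5%, the video ad 13/54 = 24.1% → Campaign Blue
Tablet: Campaign Blue 93/198 = 47.0%, the video ad 97/239 = 40.6% → Campaign Blue
Overall: Campaign Blue 286/736 = 38.9%, the video ad 363/668 = 54.3% → the video ad
(Campaign Blue wins every device group but the video ad wins overall — Campaign Blue's impressions skew toward the low-rate desktop group.)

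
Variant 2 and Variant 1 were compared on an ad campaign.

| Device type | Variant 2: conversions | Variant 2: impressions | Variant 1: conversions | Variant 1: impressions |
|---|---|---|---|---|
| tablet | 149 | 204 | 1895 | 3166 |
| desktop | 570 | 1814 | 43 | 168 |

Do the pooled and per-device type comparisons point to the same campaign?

Tablet: Variant 2 149/204 = 73.0%, Variant 1 1895/3166 = 59.9% → Variant 2
Desktop: Variant 2 570/1814 = 31.4%, Variant 1 43/168 = 25.6% → Variant 2
Overall: Variant 2 719/2018 = 35.6%, Variant 1 1938/3334 = 58.1% → Variant 1
Variant 2 wins each device group but Variant 1 wins overall — the comparison reverses. Variant 2's impressions skew toward desktop, which has a lower base rate.

No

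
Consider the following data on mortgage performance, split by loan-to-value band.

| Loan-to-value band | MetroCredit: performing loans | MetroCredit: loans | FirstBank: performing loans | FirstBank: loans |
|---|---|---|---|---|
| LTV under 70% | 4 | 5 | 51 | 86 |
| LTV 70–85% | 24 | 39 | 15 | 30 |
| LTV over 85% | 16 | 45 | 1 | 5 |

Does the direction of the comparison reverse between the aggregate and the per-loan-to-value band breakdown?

Yes

LTV under 70%: MetroCredit 4/5 = 80.0%, FirstBank 51/86 = 59.3% → MetroCredit
LTV 70–85%: MetroCredit 24/39 = 61.5%, FirstBank 15/30 = 50.0% → MetroCredit
LTV over 85%: MetroCredit 16/45 = 35.6%, FirstBank 1/5 = 20.0% → MetroCredit
Overall: MetroCredit 44/89 = 49.4%, FirstBank 67/121 = 55.4% → FirstBank
MetroCredit wins each loan-to-value group but FirstBank wins overall — the comparison reverses. MetroCredit's loans skew toward LTV over 85%, which has a lower base rate.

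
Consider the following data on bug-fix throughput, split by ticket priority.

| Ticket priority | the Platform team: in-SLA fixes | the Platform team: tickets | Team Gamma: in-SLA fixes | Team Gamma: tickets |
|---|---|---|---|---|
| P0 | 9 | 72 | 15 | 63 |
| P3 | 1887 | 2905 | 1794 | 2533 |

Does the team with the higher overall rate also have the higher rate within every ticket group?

Yes

P0: the Platform team 9/72 = 12.5%, Team Gamma 15/63 = 23.8% → Team Gamma
P3: the Platform team 1887/2905 = 65.0%, Team Gamma 1794/2533 = 70.8% → Team Gamma
Overall: the Platform team 1896/2977 = 63.7%, Team Gamma 1809/2596 = 69.7% → Team Gamma
Team Gamma wins overall and in every ticket group — no reversal.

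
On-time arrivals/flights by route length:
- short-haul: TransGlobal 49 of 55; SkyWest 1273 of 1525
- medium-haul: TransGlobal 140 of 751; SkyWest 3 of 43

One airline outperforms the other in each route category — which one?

TransGlobal

Short-haul: TransGlobal 49/55 = 89.1%, SkyWest 1273/1525 = 83.5% → TransGlobal
Medium-haul: TransGlobal 140/751 = 18.6%, SkyWest 3/43 = 7.0% → TransGlobal
TransGlobal has the higher rate in both groups.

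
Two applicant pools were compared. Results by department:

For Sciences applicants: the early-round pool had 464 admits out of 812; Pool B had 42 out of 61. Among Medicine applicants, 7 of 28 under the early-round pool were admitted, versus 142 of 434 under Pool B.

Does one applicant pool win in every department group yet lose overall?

Yes

Sciences: the early-round pool 464/812 = 57.1%, Pool B 42/61 = 68.9% → Pool B
Medicine: the early-round pool 7/28 = 25.0%, Pool B 142/434 = 32.7% → Pool B
Overall: the early-round pool 471/840 = 56.1%, Pool B 184/495 = 37.2% → the early-round pool
Pool B wins each department group but the early-round pool wins overall — the comparison reverses. Pool B's applicants skew toward Medicine, which has a lower base rate.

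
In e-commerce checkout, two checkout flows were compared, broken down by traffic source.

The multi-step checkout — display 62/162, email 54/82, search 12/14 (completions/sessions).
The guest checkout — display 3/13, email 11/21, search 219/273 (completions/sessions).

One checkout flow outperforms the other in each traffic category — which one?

Display: the multi-step checkout 62/162 = 38.3%, the guest checkout 3/13 = 23.1% → the multi-step checkout
Email: the multi-step checkout 54/82 = 65.9%, the guest checkout 11/21 = 52.4% → the multi-step checkout
Search: the multi-step checkout 12/14 = 85.7%, the guest checkout 219/273 = 80.2% → the multi-step checkout
The multi-step checkout has the higher rate in all 3 groups.

the multi-step checkout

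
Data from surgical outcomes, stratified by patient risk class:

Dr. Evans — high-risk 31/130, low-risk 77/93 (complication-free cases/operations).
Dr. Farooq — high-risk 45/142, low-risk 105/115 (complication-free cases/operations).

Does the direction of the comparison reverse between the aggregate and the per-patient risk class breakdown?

No

High-risk: Dr. Evans 31/130 = 23.8%, Dr. Farooq 45/142 = 31.7% → Dr. Farooq
Low-risk: Dr. Evans 77/93 = 82.8%, Dr. Farooq 105/115 = 91.3% → Dr. Farooq
Overall: Dr. Evans 108/223 = 48.4%, Dr. Farooq 150/257 = 58.4% → Dr. Farooq
Dr. Farooq wins overall and in every patient risk group — no reversal.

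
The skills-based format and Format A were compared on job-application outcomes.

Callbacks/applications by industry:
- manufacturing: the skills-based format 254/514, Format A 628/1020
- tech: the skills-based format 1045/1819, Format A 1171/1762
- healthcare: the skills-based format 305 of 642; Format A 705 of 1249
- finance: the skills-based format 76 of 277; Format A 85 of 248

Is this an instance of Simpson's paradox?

Manufacturing: the skills-based format 254/514 = 49.4%, Format A 628/1020 = 61.6% → Format A
Tech: the skills-based format 1045/1819 = 57.4%, Format A 1171/1762 = 66.5% → Format A
Healthcare: the skills-based format 305/642 = 47.5%, Format A 705/1249 = 56.4% → Format A
Finance: the skills-based format 76/277 = 27.4%, Format A 85/248 = 34.3% → Format A
Overall: the skills-based format 1680/3252 = 51.7%, Format A 2589/4279 = 60.5% → Format A
Format A wins overall and in every industry group — no reversal.

No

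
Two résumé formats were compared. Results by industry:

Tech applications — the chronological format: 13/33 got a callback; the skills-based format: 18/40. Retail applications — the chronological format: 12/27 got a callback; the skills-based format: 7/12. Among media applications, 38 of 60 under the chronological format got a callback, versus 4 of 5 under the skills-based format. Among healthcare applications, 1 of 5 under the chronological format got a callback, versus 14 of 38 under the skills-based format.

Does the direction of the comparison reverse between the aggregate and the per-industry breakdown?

Yes

Tech: the chronological format 13/33 = 39.4%, the skills-based format 18/40 = 45.0% → the skills-based format
Retail: the chronological format 12/27 = 44.4%, the skills-based format 7/12 = 58.3% → the skills-based format
Media: the chronological format 38/60 = 63.3%, the skills-based format 4/5 = 80.0% → the skills-based format
Healthcare: the chronological format 1/5 = 20.0%, the skills-based format 14/38 = 36.8% → the skills-based format
Overall: the chronological format 64/125 = 51.2%, the skills-based format 43/95 = 45.3% → the chronological format
The skills-based format wins each industry group but the chronological format wins overall — the comparison reverses. The skills-based format's applications skew toward healthcare, which has a lower base rate.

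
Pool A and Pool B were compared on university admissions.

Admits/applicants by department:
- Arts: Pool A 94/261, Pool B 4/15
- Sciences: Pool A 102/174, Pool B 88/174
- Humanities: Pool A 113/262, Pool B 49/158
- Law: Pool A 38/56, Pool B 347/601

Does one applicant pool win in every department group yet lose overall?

Arts: Pool A 94/261 = 36.0%, Pool B 4/15 = 26.7% → Pool A
Sciences: Pool A 102/174 = 58.6%, Pool B 88/174 = 50.6% → Pool A
Humanities: Pool A 113/262 = 43.1%, Pool B 49/158 = 31.0% → Pool A
Law: Pool A 38/56 = 67.9%, Pool B 347/601 = 57.7% → Pool A
Overall: Pool A 347/753 = 46.1%, Pool B 488/948 = 51.5% → Pool B
Pool A wins each department group but Pool B wins overall — the comparison reverses. Pool A's applicants skew toward Arts, which has a lower base rate.

Yes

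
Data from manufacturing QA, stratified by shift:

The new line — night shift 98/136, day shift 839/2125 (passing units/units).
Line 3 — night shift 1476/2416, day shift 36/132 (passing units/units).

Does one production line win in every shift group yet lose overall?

Yes

Night shift: the new line 98/136 = 72.1%, Line 3 1476/2416 = 61.1% → the new line
Day shift: the new line 839/2125 = 39.5%, Line 3 36/132 = 27.3% → the new line
Overall: the new line 937/2261 = 41.4%, Line 3 1512/2548 = 59.3% → Line 3
The new line wins each shift group but Line 3 wins overall — the comparison reverses. The new line's units skew toward day shift, which has a lower base rate.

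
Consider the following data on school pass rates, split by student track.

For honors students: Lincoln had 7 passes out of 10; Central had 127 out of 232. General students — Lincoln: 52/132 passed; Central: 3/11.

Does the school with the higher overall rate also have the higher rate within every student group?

Honors: Lincoln 7/10 = 70.0%, Central 127/232 = 54.7% → Lincoln
General: Lincoln 52/132 = 39.4%, Central 3/11 = 27.3% → Lincoln
Overall: Lincoln 59/142 = 41.5%, Central 130/243 = 53.5% → Central
Lincoln wins each student group but Central wins overall — the comparison reverses. Lincoln's students skew toward general, which has a lower base rate.

No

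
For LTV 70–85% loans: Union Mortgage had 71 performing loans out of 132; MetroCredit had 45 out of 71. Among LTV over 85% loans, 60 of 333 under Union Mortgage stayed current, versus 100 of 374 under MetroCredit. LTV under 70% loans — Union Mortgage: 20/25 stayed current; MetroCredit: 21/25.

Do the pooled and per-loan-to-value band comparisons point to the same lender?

LTV 70–85%: Union Mortgage 71/132 = 53.8%, MetroCredit 45/71 = 63.4% → MetroCredit
LTV over 85%: Union Mortgage 60/333 = 18.0%, MetroCredit 100/374 = 26.7% → MetroCredit
LTV under 70%: Union Mortgage 20/25 = 80.0%, MetroCredit 21/25 = 84.0% → MetroCredit
Overall: Union Mortgage 151/490 = 30.8%, MetroCredit 166/470 = 35.3% → MetroCredit
MetroCredit wins overall and in every loan-to-value group — no reversal.

Yes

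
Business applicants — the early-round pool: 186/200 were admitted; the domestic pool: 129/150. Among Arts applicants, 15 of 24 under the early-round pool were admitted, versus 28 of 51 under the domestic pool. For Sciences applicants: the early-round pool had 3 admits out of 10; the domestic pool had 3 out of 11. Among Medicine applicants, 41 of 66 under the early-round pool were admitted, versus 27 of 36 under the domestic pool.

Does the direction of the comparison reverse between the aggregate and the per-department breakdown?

No

Business: the early-round pool 186/200 = 93.0%, the domestic pool 129/150 = 86.0% → the early-round pool
Arts: the early-round pool 15/24 = 62.5%, the domestic pool 28/51 = 54.9% → the early-round pool
Sciences: the early-round pool 3/10 = 30.0%, the domestic pool 3/11 = 27.3% → the early-round pool
Medicine: the early-round pool 41/66 = 62.1%, the domestic pool 27/36 = 75.0% → the domestic pool
Overall: the early-round pool 245/300 = 81.7%, the domestic pool 187/248 = 75.4% → the early-round pool
Neither sweeps: the early-round pool wins 3 of 4 groups, the domestic pool wins 1. The early-round pool wins overall but not every group — no Simpson reversal.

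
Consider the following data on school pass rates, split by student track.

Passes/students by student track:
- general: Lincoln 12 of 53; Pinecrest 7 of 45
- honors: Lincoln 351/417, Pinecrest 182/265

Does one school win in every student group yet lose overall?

No

General: Lincoln 12/53 = 22.6%, Pinecrest 7/45 = 15.6% → Lincoln
Honors: Lincoln 351/417 = 84.2%, Pinecrest 182/265 = 68.7% → Lincoln
Overall: Lincoln 363/470 = 77.2%, Pinecrest 189/310 = 61.0% → Lincoln
Lincoln wins overall and in every student group — no reversal.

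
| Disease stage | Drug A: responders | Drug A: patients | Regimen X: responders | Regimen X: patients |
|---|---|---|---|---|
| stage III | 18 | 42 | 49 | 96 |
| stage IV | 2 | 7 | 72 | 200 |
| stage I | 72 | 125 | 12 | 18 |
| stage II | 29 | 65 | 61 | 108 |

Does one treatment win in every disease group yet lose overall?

Stage III: Drug A 18/42 = 42.9%, Regimen X 49/96 = 51.0% → Regimen X
Stage IV: Drug A 2/7 = 28.6%, Regimen X 72/200 = 36.0% → Regimen X
Stage I: Drug A 72/125 = 57.6%, Regimen X 12/18 = 66.7% → Regimen X
Stage II: Drug A 29/65 = 44.6%, Regimen X 61/108 = 56.5% → Regimen X
Overall: Drug A 121/239 = 50.6%, Regimen X 194/422 = 46.0% → Drug A
Regimen X wins each disease group but Drug A wins overall — the comparison reverses. Regimen X's patients skew toward stage IV, which has a lower base rate.

Yes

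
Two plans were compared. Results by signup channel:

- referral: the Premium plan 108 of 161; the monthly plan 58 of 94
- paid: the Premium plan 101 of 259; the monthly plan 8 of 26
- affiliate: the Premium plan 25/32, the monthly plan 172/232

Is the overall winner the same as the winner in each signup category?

Referral: the Premium plan 108/161 = 67.1%, the monthly plan 58/94 = 61.7% → the Premium plan
Paid: the Premium plan 101/259 = 39.0%, the monthly plan 8/26 = 30.8% → the Premium plan
Affiliate: the Premium plan 25/32 = 78.1%, the monthly plan 172/232 = 74.1% → the Premium plan
Overall: the Premium plan 234/452 = 51.8%, the monthly plan 238/352 = 67.6% → the monthly plan
The Premium plan wins each signup group but the monthly plan wins overall — the comparison reverses. The Premium plan's customers skew toward paid, which has a lower base rate.

No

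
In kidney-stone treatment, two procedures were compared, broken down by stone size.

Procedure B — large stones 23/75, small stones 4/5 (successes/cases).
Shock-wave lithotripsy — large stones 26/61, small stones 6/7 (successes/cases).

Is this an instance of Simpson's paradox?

No

Large stones: Procedure B 23/75 = 30.7%, shock-wave lithotripsy 26/61 = 42.6% → shock-wave lithotripsy
Small stones: Procedure B 4/5 = 80.0%, shock-wave lithotripsy 6/7 = 85.7% → shock-wave lithotripsy
Overall: Procedure B 27/80 = 33.8%, shock-wave lithotripsy 32/68 = 47.1% → shock-wave lithotripsy
Shock-wave lithotripsy wins overall and in every stone group — no reversal.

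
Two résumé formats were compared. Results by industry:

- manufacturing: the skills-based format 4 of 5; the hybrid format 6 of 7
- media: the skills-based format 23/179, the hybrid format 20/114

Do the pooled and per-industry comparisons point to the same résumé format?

Manufacturing: the skills-based format 4/5 = 80.0%, the hybrid format 6/7 = 85.7% → the hybrid format
Media: the skills-based format 23/179 = 12.8%, the hybrid format 20/114 = 17.5% → the hybrid format
Overall: the skills-based format 27/184 = 14.7%, the hybrid format 26/121 = 21.5% → the hybrid format
The hybrid format wins overall and in every industry group — no reversal.

Yes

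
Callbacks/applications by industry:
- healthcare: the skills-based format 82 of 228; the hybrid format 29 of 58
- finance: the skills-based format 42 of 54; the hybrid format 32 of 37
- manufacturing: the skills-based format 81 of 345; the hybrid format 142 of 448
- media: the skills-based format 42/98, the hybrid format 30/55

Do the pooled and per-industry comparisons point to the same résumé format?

Yes

Healthcare: the skills-based format 82/228 = 36.0%, the hybrid format 29/58 = 50.0% → the hybrid format
Finance: the skills-based format 42/54 = 77.8%, the hybrid format 32/37 = 86.5% → the hybrid format
Manufacturing: the skills-based format 81/345 = 23.5%, the hybrid format 142/448 = 31.7% → the hybrid format
Media: the skills-based format 42/98 = 42.9%, the hybrid format 30/55 = 54.5% → the hybrid format
Overall: the skills-based format 247/725 = 34.1%, the hybrid format 233/598 = 39.0% → the hybrid format
The hybrid format wins overall and in every industry group — no reversal.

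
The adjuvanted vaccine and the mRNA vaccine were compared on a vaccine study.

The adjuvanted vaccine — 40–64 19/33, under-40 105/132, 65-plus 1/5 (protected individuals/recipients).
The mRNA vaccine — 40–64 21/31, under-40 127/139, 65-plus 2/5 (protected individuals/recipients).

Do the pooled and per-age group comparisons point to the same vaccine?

40–64: the adjuvanted vaccine 19/33 = 57.6%, the mRNA vaccine 21/31 = 67.7% → the mRNA vaccine
Under-40: the adjuvanted vaccine 105/132 = 79.5%, the mRNA vaccine 127/139 = 91.4% → the mRNA vaccine
65-plus: the adjuvanted vaccine 1/5 = 20.0%, the mRNA vaccine 2/5 = 40.0% → the mRNA vaccine
Overall: the adjuvanted vaccine 125/170 = 73.5%, the mRNA vaccine 150/175 = 85.7% → the mRNA vaccine
The mRNA vaccine wins overall and in every age group — no reversal.

Yes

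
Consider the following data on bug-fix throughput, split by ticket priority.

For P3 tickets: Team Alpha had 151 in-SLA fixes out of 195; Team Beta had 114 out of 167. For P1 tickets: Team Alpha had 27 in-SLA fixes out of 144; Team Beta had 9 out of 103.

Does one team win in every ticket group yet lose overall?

P3: Team Alpha 151/195 = 77.4%, Team Beta 114/167 = 68.3% → Team Alpha
P1: Team Alpha 27/144 = 18.8%, Team Beta 9/103 = 8.7% → Team Alpha
Overall: Team Alpha 178/339 = 52.5%, Team Beta 123/270 = 45.6% → Team Alpha
Team Alpha wins overall and in every ticket group — no reversal.

No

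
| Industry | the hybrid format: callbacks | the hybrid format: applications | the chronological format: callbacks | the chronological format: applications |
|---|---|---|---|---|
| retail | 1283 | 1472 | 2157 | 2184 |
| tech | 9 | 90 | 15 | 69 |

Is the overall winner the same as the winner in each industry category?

Yes

Retail: the hybrid format 1283/1472 = 87.2%, the chronological format 2157/2184 = 98.8% → the chronological format
Tech: the hybrid format 9/90 = 10.0%, the chronological format 15/69 = 21.7% → the chronological format
Overall: the hybrid format 1292/1562 = 82.7%, the chronological format 2172/2253 = 96.4% → the chronological format
The chronological format wins overall and in every industry group — no reversal.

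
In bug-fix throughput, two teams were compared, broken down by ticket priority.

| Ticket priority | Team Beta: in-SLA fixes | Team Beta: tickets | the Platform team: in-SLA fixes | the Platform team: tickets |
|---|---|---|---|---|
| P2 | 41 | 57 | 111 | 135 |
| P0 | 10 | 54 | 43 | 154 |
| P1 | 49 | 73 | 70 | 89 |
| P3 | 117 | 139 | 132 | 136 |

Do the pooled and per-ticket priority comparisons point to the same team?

Yes

P2: Team Beta 41/57 = 71.9%, the Platform team 111/135 = 82.2% → the Platform team
P0: Team Beta 10/54 = 18.5%, the Platform team 43/154 = 27.9% → the Platform team
P1: Team Beta 49/73 = 67.1%, the Platform team 70/89 = 78.7% → the Platform team
P3: Team Beta 117/139 = 84.2%, the Platform team 132/136 = 97.1% → the Platform team
Overall: Team Beta 217/323 = 67.2%, the Platform team 356/514 = 69.3% → the Platform team
The Platform team wins overall and in every ticket group — no reversal.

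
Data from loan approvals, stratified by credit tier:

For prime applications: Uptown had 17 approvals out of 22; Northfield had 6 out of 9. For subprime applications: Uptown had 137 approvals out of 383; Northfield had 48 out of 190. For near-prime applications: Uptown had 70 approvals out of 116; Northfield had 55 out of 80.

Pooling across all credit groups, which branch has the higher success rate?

Prime: Uptown 17/22 = 77.3%, Northfield 6/9 = 66.7% → Uptown
Subprime: Uptown 137/383 = 35.8%, Northfield 48/190 = 25.3% → Uptown
Near-prime: Uptown 70/116 = 60.3%, Northfield 55/80 = 68.8% → Northfield
Overall: Uptown 224/521 = 43.0%, Northfield 109/279 = 39.1% → Uptown
(Neither sweeps every credit group, but Uptown has the higher pooled rate.)

Uptown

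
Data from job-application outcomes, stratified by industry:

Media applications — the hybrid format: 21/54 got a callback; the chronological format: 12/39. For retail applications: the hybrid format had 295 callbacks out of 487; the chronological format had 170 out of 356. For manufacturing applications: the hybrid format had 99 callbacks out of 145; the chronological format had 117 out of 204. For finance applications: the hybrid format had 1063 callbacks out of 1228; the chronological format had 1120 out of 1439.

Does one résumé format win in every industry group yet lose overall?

No

Media: the hybrid format 21/54 = 38.9%, the chronological format 12/39 = 30.8% → the hybrid format
Retail: the hybrid format 295/487 = 60.6%, the chronological format 170/356 = 47.8% → the hybrid format
Manufacturing: the hybrid format 99/145 = 68.3%, the chronological format 117/204 = 57.4% → the hybrid format
Finance: the hybrid format 1063/1228 = 86.6%, the chronological format 1120/1439 = 77.8% → the hybrid format
Overall: the hybrid format 1478/1914 = 77.2%, the chronological format 1419/2038 = 69.6% → the hybrid format
The hybrid format wins overall and in every industry group — no reversal.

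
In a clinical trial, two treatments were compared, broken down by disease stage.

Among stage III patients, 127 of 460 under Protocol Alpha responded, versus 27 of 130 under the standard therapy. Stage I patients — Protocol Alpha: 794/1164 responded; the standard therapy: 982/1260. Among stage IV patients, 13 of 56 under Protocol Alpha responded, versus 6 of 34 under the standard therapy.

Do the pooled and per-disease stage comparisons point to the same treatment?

Stage III: Protocol Alpha 127/460 = 27.6%, the standard therapy 27/130 = 20.8% → Protocol Alpha
Stage I: Protocol Alpha 794/1164 = 68.2%, the standard therapy 982/1260 = 77.9% → the standard therapy
Stage IV: Protocol Alpha 13/56 = 23.2%, the standard therapy 6/34 = 17.6% → Protocol Alpha
Overall: Protocol Alpha 934/1680 = 55.6%, the standard therapy 1015/1424 = 71.3% → the standard therapy
Neither sweeps: Protocol Alpha wins 2 of 3 groups, the standard therapy wins 1. The standard therapy wins overall but not every group — no Simpson reversal.

No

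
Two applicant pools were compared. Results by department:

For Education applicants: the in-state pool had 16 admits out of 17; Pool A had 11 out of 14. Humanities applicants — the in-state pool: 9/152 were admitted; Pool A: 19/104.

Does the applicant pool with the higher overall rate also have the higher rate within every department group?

No

Education: the in-state pool 16/17 = 94.1%, Pool A 11/14 = 78.6% → the in-state pool
Humanities: the in-state pool 9/152 = 5.9%, Pool A 19/104 = 18.3% → Pool A
Overall: the in-state pool 25/169 = 14.8%, Pool A 30/118 = 25.4% → Pool A
Neither sweeps: the in-state pool wins 1 of 2 groups, Pool A wins 1. Pool A wins overall but not every group — no Simpson reversal.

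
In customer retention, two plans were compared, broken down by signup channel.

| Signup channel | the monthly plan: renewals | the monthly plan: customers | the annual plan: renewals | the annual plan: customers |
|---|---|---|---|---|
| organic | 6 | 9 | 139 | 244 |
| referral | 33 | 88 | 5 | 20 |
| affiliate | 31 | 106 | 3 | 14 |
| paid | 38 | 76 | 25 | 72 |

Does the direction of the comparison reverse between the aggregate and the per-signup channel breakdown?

Yes

Organic: the monthly plan 6/9 = 66.7%, the annual plan 139/244 = 57.0% → the monthly plan
Referral: the monthly plan 33/88 = 37.5%, the annual plan 5/20 = 25.0% → the monthly plan
Affiliate: the monthly plan 31/106 = 29.2%, the annual plan 3/14 = 21.4% → the monthly plan
Paid: the monthly plan 38/76 = 50.0%, the annual plan 25/72 = 34.7% → the monthly plan
Overall: the monthly plan 108/279 = 38.7%, the annual plan 172/350 = 49.1% → the annual plan
The monthly plan wins each signup group but the annual plan wins overall — the comparison reverses. The monthly plan's customers skew toward affiliate, which has a lower base rate.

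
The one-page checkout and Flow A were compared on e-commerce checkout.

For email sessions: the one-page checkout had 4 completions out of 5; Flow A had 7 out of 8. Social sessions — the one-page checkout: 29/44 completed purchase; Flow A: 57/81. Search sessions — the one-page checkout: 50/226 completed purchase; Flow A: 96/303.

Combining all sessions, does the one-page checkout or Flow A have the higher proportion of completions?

Flow A

Email: the one-page checkout 4/5 = 80.0%, Flow A 7/8 = 87.5% → Flow A
Social: the one-page checkout 29/44 = 65.9%, Flow A 57/81 = 70.4% → Flow A
Search: the one-page checkout 50/226 = 22.1%, Flow A 96/303 = 31.7% → Flow A
Overall: the one-page checkout 83/275 = 30.2%, Flow A 160/392 = 40.8% → Flow A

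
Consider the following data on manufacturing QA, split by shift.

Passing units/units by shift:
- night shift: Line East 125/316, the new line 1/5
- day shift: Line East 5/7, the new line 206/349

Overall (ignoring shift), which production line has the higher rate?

Night shift: Line East 125/316 = 39.6%, the new line 1/5 = 20.0% → Line East
Day shift: Line East 5/7 = 71.4%, the new line 206/349 = 59.0% → Line East
Overall: Line East 130/323 = 40.2%, the new line 207/354 = 58.5% → the new line
(Line East wins every shift group but the new line wins overall — Line East's units skew toward the low-rate night shift group.)

the new line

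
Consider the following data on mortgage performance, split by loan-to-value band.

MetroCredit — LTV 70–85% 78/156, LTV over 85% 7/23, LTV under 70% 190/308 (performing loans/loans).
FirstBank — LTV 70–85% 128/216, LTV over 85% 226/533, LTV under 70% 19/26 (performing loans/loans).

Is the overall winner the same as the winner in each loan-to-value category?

LTV 70–85%: MetroCredit 78/156 = 50.0%, FirstBank 128/216 = 59.3% → FirstBank
LTV over 85%: MetroCredit 7/23 = 30.4%, FirstBank 226/533 = 42.4% → FirstBank
LTV under 70%: MetroCredit 190/308 = 61.7%, FirstBank 19/26 = 73.1% → FirstBank
Overall: MetroCredit 275/487 = 56.5%, FirstBank 373/775 = 48.1% → MetroCredit
FirstBank wins each loan-to-value group but MetroCredit wins overall — the comparison reverses. FirstBank's loans skew toward LTV over 85%, which has a lower base rate.

No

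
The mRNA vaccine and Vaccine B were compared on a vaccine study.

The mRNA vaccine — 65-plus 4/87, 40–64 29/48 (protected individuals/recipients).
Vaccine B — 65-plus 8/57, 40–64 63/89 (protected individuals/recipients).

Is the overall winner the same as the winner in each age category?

Yes

65-plus: the mRNA vaccine 4/87 = 4.6%, Vaccine B 8/57 = 14.0% → Vaccine B
40–64: the mRNA vaccine 29/48 = 60.4%, Vaccine B 63/89 = 70.8% → Vaccine B
Overall: the mRNA vaccine 33/135 = 24.4%, Vaccine B 71/146 = 48.6% → Vaccine B
Vaccine B wins overall and in every age group — no reversal.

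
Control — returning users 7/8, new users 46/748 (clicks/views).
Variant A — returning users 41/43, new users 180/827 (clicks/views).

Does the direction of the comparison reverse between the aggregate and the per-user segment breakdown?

Returning users: Control 7/8 = 87.5%, Variant A 41/43 = 95.3% → Variant A
New users: Control 46/748 = 6.1%, Variant A 180/827 = 21.8% → Variant A
Overall: Control 53/756 = 7.0%, Variant A 221/870 = 25.4% → Variant A
Variant A wins overall and in every user group — no reversal.

No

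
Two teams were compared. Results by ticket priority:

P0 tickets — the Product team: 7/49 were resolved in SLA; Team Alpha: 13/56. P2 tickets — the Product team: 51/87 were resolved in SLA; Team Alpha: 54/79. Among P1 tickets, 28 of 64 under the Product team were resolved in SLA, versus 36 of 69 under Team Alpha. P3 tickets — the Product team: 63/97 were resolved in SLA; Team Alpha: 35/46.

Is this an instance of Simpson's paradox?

P0: the Product team 7/49 = 14.3%, Team Alpha 13/56 = 23.2% → Team Alpha
P2: the Product team 51/87 = 58.6%, Team Alpha 54/79 = 68.4% → Team Alpha
P1: the Product team 28/64 = 43.8%, Team Alpha 36/69 = 52.2% → Team Alpha
P3: the Product team 63/97 = 64.9%, Team Alpha 35/46 = 76.1% → Team Alpha
Overall: the Product team 149/297 = 50.2%, Team Alpha 138/250 = 55.2% → Team Alpha
Team Alpha wins overall and in every ticket group — no reversal.

No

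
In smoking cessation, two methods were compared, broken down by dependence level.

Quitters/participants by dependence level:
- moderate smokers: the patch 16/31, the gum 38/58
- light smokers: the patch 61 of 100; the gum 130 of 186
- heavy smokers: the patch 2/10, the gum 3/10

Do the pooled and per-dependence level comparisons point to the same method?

Moderate smokers: the patch 16/31 = 51.6%, the gum 38/58 = 65.5% → the gum
Light smokers: the patch 61/100 = 61.0%, the gum 130/186 = 69.9% → the gum
Heavy smokers: the patch 2/10 = 20.0%, the gum 3/10 = 30.0% → the gum
Overall: the patch 79/141 = 56.0%, the gum 171/254 = 67.3% → the gum
The gum wins overall and in every dependence group — no reversal.

Yes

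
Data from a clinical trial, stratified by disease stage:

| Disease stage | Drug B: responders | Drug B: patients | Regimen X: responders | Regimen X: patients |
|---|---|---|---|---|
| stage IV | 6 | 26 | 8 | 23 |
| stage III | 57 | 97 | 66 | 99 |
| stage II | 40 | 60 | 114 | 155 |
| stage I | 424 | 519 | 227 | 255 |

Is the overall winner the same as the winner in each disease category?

Stage IV: Drug B 6/26 = 23.1%, Regimen X 8/23 = 34.8% → Regimen X
Stage III: Drug B 57/97 = 58.8%, Regimen X 66/99 = 66.7% → Regimen X
Stage II: Drug B 40/60 = 66.7%, Regimen X 114/155 = 73.5% → Regimen X
Stage I: Drug B 424/519 = 81.7%, Regimen X 227/255 = 89.0% → Regimen X
Overall: Drug B 527/702 = 75.1%, Regimen X 415/532 = 78.0% → Regimen X
Regimen X wins overall and in every disease group — no reversal.

Yes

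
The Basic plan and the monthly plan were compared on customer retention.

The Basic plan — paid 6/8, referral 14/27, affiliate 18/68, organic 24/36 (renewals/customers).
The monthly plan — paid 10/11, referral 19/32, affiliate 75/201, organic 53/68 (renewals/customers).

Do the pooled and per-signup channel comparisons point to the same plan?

Yes

Paid: the Basic plan 6/8 = 75.0%, the monthly plan 10/11 = 90.9% → the monthly plan
Referral: the Basic plan 14/27 = 51.9%, the monthly plan 19/32 = 59.4% → the monthly plan
Affiliate: the Basic plan 18/68 = 26.5%, the monthly plan 75/201 = 37.3% → the monthly plan
Organic: the Basic plan 24/36 = 66.7%, the monthly plan 53/68 = 77.9% → the monthly plan
Overall: the Basic plan 62/139 = 44.6%, the monthly plan 157/312 = 50.3% → the monthly plan
The monthly plan wins overall and in every signup group — no reversal.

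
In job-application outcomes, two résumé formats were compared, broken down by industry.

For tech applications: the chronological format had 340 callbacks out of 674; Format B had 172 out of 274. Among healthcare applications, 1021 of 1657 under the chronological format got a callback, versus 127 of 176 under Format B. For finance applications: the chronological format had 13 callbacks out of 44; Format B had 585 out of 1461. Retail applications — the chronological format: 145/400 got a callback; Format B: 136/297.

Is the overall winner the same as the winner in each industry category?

No

Tech: the chronological format 340/674 = 50.4%, Format B 172/274 = 62.8% → Format B
Healthcare: the chronological format 1021/1657 = 61.6%, Format B 127/176 = 72.2% → Format B
Finance: the chronological format 13/44 = 29.5%, Format B 585/1461 = 40.0% → Format B
Retail: the chronological format 145/400 = 36.2%, Format B 136/297 = 45.8% → Format B
Overall: the chronological format 1519/2775 = 54.7%, Format B 1020/2208 = 46.2% → the chronological format
Format B wins each industry group but the chronological format wins overall — the comparison reverses. Format B's applications skew toward finance, which has a lower base rate.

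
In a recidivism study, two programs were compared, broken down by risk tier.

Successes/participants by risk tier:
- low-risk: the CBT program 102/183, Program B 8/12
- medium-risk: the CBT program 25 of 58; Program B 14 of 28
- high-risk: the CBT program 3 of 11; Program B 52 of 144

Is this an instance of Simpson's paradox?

Yes

Low-risk: the CBT program 102/183 = 55.7%, Program B 8/12 = 66.7% → Program B
Medium-risk: the CBT program 25/58 = 43.1%, Program B 14/28 = 50.0% → Program B
High-risk: the CBT program 3/11 = 27.3%, Program B 52/144 = 36.1% → Program B
Overall: the CBT program 130/252 = 51.6%, Program B 74/184 = 40.2% → the CBT program
Program B wins each risk group but the CBT program wins overall — the comparison reverses. Program B's participants skew toward high-risk, which has a lower base rate.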